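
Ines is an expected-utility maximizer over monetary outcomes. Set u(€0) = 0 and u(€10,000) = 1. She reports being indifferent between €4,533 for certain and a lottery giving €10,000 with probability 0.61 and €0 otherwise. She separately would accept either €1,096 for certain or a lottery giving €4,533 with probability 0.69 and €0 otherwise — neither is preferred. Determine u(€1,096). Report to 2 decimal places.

First, u(€4,533) = 0.61·u(€10,000) + 0.39·u(€0) = 0.61.
Then u(€1,096) = 0.69·u(€4,533) + 0.31·u(€0) = 0.69·0.61 + 0.31·0.00 = 0.4209.

0.42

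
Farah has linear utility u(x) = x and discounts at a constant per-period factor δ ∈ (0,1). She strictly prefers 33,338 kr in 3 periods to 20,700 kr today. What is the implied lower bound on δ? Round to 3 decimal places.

δ > 0.853

Under u(x) = x this choice says 20700 < δ^3·33338.
So δ^3 > 20700/33338 = 0.62091; taking the cube root of both positive sides preserves the inequality.
δ > (20700/33338)^(1/3) ≈ 0.853.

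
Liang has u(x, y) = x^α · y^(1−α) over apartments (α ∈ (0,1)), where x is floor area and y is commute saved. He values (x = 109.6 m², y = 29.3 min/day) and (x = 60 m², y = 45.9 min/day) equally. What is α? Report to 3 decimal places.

The Cobb–Douglas utilities coincide, so 109.6^α·29.3^(1−α) = 60^α·45.9^(1−α).
Rearrange to (109.6/60)^α = (45.9/29.3)^(1−α) and take logs: α·0.602493 = (1−α)·0.448878.
So α/(1−α) = (0.448878)/(0.602493) = 0.745034, and α = 0.745034/1.745034 ≈ 0.427.

α ≈ 0.427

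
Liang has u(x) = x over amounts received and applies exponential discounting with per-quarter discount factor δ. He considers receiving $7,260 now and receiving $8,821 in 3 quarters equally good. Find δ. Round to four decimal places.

δ ≈ 0.9371

The payoff in 3 quarters is discounted by δ^3, so u(7260) = δ^3·u(8821) and δ^3 = u(7260)/u(8821).
With u(x) = x: δ^3 = 7260/8821 = 0.82304.
So δ = 0.82304^(1/3) ≈ 0.9371.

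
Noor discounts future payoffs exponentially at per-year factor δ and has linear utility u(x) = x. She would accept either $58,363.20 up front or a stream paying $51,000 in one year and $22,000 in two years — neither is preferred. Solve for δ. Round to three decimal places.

δ ≈ 0.840

The stream is worth 51000δ + 22000δ² today, so 51000δ + 22000δ² = 58363.20.
So 22000δ² + 51000δ − 58363.20 = 0.
δ = (−51000 + √(51000² + 4·22000·58363.20)) / (2·22000) = (−51000 + √7736961600.00) / 44000 ≈ 0.840.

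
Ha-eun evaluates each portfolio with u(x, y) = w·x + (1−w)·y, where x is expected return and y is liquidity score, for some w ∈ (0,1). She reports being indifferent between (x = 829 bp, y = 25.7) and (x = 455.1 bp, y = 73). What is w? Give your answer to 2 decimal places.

Indifference: w·829 + (1−w)·25.7 = w·455.1 + (1−w)·73.
w·(829−455.1) = (1−w)·(73−25.7), i.e. w·373.9 = (1−w)·47.3.
So w/(1−w) = 47.3/373.9 = 0.1265, giving w = 47.3/(373.9+47.3) = 0.11.

w = 0.11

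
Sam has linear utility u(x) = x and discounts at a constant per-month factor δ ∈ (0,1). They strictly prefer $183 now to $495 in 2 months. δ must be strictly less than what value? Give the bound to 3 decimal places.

Under u(x) = x this choice says 183 > δ^2·495.
Hence δ^2 < 183/495 = 0.36970, and x ↦ x^(1/2) is increasing on (0,∞).
δ < (183/495)^(1/2) ≈ 0.608.

δ < 0.608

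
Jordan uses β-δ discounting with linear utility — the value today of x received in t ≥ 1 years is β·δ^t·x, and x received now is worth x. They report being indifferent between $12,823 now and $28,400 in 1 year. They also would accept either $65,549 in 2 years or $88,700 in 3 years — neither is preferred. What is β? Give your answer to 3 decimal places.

β ≈ 0.611

From the later pair, β·δ^2·65549 = β·δ^3·88700; dividing through, δ = 65549/88700 = 0.73900.
Now use the now-vs-future pair: 12823 = β·δ·28400 gives β = 12823/(0.73900·28400) ≈ 0.611.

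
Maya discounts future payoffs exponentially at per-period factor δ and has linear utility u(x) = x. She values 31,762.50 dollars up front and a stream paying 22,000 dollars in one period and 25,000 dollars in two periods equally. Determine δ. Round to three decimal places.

δ ≈ 0.770

The stream is worth 22000δ + 25000δ² today, so 22000δ + 25000δ² = 31762.50.
Rearranged: 25000δ² + 22000δ − 31762.50 = 0.
δ = (−22000 + √(22000² + 4·25000·31762.50)) / (2·25000) = (−22000 + √3660250000.00) / 50000 ≈ 0.770.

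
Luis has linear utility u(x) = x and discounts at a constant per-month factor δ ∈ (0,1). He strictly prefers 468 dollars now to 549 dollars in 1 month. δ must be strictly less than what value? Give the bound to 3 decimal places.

Comparing present values: 468 > δ·549.
Dividing through by 549 gives δ < 0.85246.

δ < 0.852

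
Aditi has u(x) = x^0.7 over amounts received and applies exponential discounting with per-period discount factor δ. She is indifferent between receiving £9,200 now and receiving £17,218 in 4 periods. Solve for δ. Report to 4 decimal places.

δ ≈ 0.8961

Indifference means u(9200) = δ^4 · u(17218), so δ^4 = u(9200)/u(17218).
Since u(x) = x^0.7, δ^4 = (9200/17218)^0.7 = 0.53432^0.7 = 0.64486.
Hence δ = (0.64486)^(1/4) = 0.896119.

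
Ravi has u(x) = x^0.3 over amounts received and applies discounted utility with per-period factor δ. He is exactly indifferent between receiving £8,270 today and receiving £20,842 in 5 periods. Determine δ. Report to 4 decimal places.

δ ≈ 0.9460

The payoff in 5 periods is discounted by δ^5, so u(8270) = δ^5·u(20842) and δ^5 = u(8270)/u(20842).
Since u(x) = x^0.3, δ^5 = (8270/20842)^0.3 = 0.39679^0.3 = 0.75783.
So δ = 0.75783^(1/5) ≈ 0.9460.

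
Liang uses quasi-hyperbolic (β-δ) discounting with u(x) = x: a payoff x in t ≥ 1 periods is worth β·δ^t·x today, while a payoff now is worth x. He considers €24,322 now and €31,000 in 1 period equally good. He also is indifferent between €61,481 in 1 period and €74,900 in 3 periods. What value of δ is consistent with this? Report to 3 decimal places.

Both payoffs in the second observation are in the future, so β drops out: δ^1·61481 = δ^3·74900 ⇒ δ^2 = 61481/74900 = 0.82084, so δ = 0.90600.

δ ≈ 0.906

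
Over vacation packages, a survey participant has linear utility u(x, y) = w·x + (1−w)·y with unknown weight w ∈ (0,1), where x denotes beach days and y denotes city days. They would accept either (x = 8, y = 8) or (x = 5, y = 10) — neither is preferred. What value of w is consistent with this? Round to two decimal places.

w = 0.40

Indifference: w·8 + (1−w)·8 = w·5 + (1−w)·10.
w·(8−5) = (1−w)·(10−8), i.e. w·3 = (1−w)·2.
The marginal rate of substitution is 2/3, so w = 2/(3+2) = 0.40.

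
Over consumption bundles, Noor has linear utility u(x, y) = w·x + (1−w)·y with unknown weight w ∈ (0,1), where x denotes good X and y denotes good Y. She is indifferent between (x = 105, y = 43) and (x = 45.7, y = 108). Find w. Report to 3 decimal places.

u(105,43) = u(45.7,108) means w·105 + (1−w)·43 = w·45.7 + (1−w)·108.
Collecting terms: w·59.3 = (1−w)·65.
Hence w = 65/(59.3+65) = 65/124.3 = 0.523.

w = 0.523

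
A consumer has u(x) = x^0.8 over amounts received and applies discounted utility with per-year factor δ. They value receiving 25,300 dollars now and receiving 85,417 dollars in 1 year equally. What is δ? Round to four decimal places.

Equating discounted utilities: u(25300) = δ·u(85417) ⇒ δ = u(25300)/u(85417).
Since u(x) = x^0.8, δ = (25300/85417)^0.8 = 0.29619^0.8 = 0.37780.

δ ≈ 0.3778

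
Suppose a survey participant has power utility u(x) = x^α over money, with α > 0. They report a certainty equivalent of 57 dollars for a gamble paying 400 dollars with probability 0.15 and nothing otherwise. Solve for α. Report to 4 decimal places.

Since u(0) = 0, the lottery's EU is 0.15·400^α.
Equating: 57^α = 0.15·400^α, i.e. 0.1425^α = 0.15.
α = ln(0.15) / ln(57/400) = -1.8971200/-1.9484133 ≈ 0.9737.

α ≈ 0.9737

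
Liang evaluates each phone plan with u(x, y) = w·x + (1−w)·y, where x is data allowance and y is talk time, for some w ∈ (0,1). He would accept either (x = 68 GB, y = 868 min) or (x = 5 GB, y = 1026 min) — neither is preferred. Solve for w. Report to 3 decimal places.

w = 0.715

Indifference: w·68 + (1−w)·868 = w·5 + (1−w)·1026.
w·(68−5) = (1−w)·(1026−868), i.e. w·63 = (1−w)·158.
The marginal rate of substitution is 158/63, so w = 158/(63+158) = 0.715.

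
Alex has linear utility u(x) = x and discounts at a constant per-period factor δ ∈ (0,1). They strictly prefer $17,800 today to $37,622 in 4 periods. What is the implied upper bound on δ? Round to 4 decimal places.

The preference means 17800 > δ^4·37622.
Dividing by 37622: δ^4 < 0.47313. Both sides are positive, so the 4th root keeps the direction.
δ < 0.47313^(1/4) = 0.8294.

δ < 0.8294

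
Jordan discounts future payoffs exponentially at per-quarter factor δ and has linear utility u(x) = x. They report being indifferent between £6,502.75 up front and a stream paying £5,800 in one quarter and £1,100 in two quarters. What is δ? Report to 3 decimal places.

The stream is worth 5800δ + 1100δ² today, so 5800δ + 1100δ² = 6502.75.
So 1100δ² + 5800δ − 6502.75 = 0.
By the quadratic formula (taking the positive root), δ = (−5800 + √62252100.00) / 2200 ≈ 0.950.

δ ≈ 0.950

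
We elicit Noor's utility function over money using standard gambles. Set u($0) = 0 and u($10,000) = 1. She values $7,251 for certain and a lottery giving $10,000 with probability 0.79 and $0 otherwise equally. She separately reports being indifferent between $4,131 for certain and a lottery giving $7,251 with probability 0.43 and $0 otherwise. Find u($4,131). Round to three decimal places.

From the first indifference, u($7,251) = 0.79·u($10,000) + 0.21·u($0) = 0.79·1 + 0.21·0 = 0.79.
Chaining: u($4,131) = 0.43·0.79 + 0.57·0.00 = 0.3397.

0.340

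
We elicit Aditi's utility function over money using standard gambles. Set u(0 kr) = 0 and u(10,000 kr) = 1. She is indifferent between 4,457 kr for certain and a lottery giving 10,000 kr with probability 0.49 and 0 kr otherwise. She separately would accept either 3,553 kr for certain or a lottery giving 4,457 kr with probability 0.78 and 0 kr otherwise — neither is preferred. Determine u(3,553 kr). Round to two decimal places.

0.38

First, u(4,457 kr) = 0.49·u(10,000 kr) + 0.51·u(0 kr) = 0.49.
Then u(3,553 kr) = 0.78·u(4,457 kr) + 0.22·u(0 kr) = 0.78·0.49 + 0.22·0.00 = 0.3822.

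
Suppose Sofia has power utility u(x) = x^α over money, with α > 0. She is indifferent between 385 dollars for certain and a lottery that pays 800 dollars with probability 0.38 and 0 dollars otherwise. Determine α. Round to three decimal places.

The lottery's expected utility is 0.38·u(800) + 0.62·u(0) = 0.38·800^α (since u(0) = 0 for α > 0).
Equating: 385^α = 0.38·800^α, i.e. 0.4813^α = 0.38.
α = ln(0.38) / ln(385/800) = -0.967584/-0.731368 ≈ 1.323.

α ≈ 1.323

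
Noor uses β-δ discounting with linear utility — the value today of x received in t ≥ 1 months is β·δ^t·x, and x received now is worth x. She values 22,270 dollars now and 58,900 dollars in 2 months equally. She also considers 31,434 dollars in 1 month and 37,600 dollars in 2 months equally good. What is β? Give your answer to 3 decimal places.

β ≈ 0.541

Both payoffs in the second observation are in the future, so β drops out: δ^1·31434 = δ^2·37600 ⇒ δ = 31434/37600 = 0.83601.
The first indifference: 22270 = β·δ^2·58900, so β = 22270/(δ^2·58900) = 22270/(0.69891·58900) ≈ 0.541.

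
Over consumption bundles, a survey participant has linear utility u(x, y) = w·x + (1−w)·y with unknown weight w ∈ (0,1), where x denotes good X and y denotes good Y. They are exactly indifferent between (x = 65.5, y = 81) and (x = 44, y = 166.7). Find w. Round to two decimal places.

Indifference: w·65.5 + (1−w)·81 = w·44 + (1−w)·166.7.
w·(65.5−44) = (1−w)·(166.7−81), i.e. w·21.5 = (1−w)·85.7.
So w/(1−w) = 85.7/21.5 = 3.9860, giving w = 85.7/(21.5+85.7) = 0.80.

w = 0.80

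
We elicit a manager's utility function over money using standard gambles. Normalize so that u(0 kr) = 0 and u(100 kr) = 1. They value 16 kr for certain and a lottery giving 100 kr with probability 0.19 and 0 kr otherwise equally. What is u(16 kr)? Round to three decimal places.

The indifference gives u(16 kr) = 0.19·u(100 kr) + 0.81·u(0 kr) = 0.19·1 + 0.81·0 = 0.19.

0.190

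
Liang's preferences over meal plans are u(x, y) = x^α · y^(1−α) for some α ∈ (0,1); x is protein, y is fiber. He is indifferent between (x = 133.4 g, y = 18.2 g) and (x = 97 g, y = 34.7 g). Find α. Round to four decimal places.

Indifference: 133.4^α · 18.2^(1−α) = 97^α · 34.7^(1−α).
Rearrange to (133.4/97)^α = (34.7/18.2)^(1−α) and take logs: α·0.3186412 = (1−α)·0.6453181.
So α/(1−α) = (0.6453181)/(0.3186412) = 2.0252186, and α = 2.0252186/3.0252186 ≈ 0.6694.

α ≈ 0.6694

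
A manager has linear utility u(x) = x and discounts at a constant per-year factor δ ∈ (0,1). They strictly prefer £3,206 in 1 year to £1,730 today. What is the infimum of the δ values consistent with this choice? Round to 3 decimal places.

The preference means 1730 < δ·3206.
Dividing through by 3206 gives δ > 0.53961.

δ > 0.540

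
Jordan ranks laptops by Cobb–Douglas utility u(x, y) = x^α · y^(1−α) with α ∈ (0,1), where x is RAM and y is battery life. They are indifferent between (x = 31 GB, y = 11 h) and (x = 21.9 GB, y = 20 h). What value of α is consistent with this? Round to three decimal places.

α ≈ 0.632

The Cobb–Douglas utilities coincide, so 31^α·11^(1−α) = 21.9^α·20^(1−α).
Rearrange to (31/21.9)^α = (20/11)^(1−α) and take logs: α·0.347501 = (1−α)·0.597837.
Thus α·(0.945338) = 0.597837, so α = 0.597837/0.945338 ≈ 0.632.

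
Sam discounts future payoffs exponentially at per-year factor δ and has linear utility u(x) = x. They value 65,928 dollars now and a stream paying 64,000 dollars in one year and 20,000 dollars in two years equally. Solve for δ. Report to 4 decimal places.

δ ≈ 0.8200

Present value of the stream is 64000·δ + 20000·δ². Indifference gives 64000δ + 20000δ² = 65928.
That is, 20000δ² + 64000δ − 65928 = 0, a quadratic in δ.
δ = (−64000 + √(64000² + 4·20000·65928)) / (2·20000) = (−64000 + √9370240000.00) / 40000 ≈ 0.8200.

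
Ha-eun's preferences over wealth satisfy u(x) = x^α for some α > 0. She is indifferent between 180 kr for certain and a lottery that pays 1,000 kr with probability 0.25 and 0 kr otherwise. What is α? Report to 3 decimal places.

EU(lottery) = 0.25·1000^α + 0.75·0 = 0.25·1000^α.
Equating: 180^α = 0.25·1000^α, i.e. 0.1800^α = 0.25.
Taking logs: α·ln(180/1000) = ln(0.25), so α = -1.386294 / -1.714798 ≈ 0.808.

α ≈ 0.808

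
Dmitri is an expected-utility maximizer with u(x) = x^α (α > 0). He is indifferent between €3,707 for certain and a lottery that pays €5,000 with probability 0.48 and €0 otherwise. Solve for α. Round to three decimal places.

Since u(0) = 0, the lottery's EU is 0.48·5000^α.
Setting u(3707) equal to that: 3707^α = 0.48·5000^α ⇒ (3707/5000)^α = 0.48.
Take logs: α = ln 0.48 / ln(3707/5000) ≈ 2.45298.

α ≈ 2.453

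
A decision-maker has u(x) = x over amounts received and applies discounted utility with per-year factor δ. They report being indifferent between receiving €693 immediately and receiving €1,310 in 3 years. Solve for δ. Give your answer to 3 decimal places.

Indifference means u(693) = δ^3 · u(1310), so δ^3 = u(693)/u(1310).
With u(x) = x: δ^3 = 693/1310 = 0.52901.
Hence δ = (0.52901)^(1/3) = 0.80876.

δ ≈ 0.809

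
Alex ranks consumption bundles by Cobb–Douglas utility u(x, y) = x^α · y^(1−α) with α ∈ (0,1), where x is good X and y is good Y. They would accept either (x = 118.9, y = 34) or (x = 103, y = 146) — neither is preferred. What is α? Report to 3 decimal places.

α ≈ 0.910

Set the two utilities equal: 118.9^α·34^(1−α) = 103^α·146^(1−α).
Taking logs: α·ln 118.9 + (1−α)·ln 34 = α·ln 103 + (1−α)·ln 146, i.e. α·0.143554 = (1−α)·1.457246.
So α/(1−α) = (1.457246)/(0.143554) = 10.151204, and α = 10.151204/11.151204 ≈ 0.910.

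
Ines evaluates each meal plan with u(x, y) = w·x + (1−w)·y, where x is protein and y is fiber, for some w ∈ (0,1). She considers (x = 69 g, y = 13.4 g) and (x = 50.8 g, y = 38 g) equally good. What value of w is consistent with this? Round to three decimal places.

w = 0.575

Indifference: w·69 + (1−w)·13.4 = w·50.8 + (1−w)·38.
Rearranging, 18.2·w − 24.6·(1−w) = 0.
Hence w = 24.6/(18.2+24.6) = 24.6/42.8 = 0.575.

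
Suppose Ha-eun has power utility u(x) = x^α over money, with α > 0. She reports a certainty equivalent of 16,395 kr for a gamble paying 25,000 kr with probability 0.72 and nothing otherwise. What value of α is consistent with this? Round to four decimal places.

The lottery's expected utility is 0.72·u(25000) + 0.28·u(0) = 0.72·25000^α (since u(0) = 0 for α > 0).
Setting u(16395) equal to that: 16395^α = 0.72·25000^α ⇒ (16395/25000)^α = 0.72.
Take logs: α = ln 0.72 / ln(16395/25000) ≈ 0.778631.

α ≈ 0.7786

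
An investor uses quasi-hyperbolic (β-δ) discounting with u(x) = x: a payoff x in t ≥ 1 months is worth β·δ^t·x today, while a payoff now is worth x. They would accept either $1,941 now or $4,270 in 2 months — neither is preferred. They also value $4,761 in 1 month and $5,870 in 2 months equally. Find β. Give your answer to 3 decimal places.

β ≈ 0.691

The second indifference involves only future payoffs, so β cancels: β·δ^1·4761 = β·δ^2·5870, giving δ = 4761/5870 = 0.81107.
The first indifference: 1941 = β·δ^2·4270, so β = 1941/(δ^2·4270) = 1941/(0.65784·4270) ≈ 0.691.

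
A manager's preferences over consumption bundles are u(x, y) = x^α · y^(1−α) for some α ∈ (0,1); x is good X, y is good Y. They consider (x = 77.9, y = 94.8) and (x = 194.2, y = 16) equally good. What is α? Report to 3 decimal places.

α ≈ 0.661

Indifference: 77.9^α · 94.8^(1−α) = 194.2^α · 16^(1−α).
Taking logs: α·ln 77.9 + (1−α)·ln 94.8 = α·ln 194.2 + (1−α)·ln 16, i.e. α·-0.913463 = (1−α)·-1.779181.
Thus α·(-2.692644) = -1.779181, so α = -1.779181/-2.692644 ≈ 0.661.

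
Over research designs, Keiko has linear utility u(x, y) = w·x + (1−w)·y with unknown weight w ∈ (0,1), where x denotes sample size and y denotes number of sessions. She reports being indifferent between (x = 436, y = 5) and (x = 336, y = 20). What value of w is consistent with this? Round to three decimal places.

Indifference: w·436 + (1−w)·5 = w·336 + (1−w)·20.
Collecting terms: w·100 = (1−w)·15.
Hence w = 15/(100+15) = 15/115 = 0.130.

w = 0.130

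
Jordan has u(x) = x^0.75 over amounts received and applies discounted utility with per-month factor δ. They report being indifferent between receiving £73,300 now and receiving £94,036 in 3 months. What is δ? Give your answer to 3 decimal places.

Indifference means u(73300) = δ^3 · u(94036), so δ^3 = u(73300)/u(94036).
Since u(x) = x^0.75, δ^3 = (73300/94036)^0.75 = 0.77949^0.75 = 0.82958.
Hence δ = (0.82958)^(1/3) = 0.93962.

δ ≈ 0.940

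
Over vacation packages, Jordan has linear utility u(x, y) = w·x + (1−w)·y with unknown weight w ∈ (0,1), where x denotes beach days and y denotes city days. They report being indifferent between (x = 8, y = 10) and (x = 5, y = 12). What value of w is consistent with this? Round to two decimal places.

w = 0.40

u(8,10) = u(5,12) means w·8 + (1−w)·10 = w·5 + (1−w)·12.
Collecting terms: w·3 = (1−w)·2.
The marginal rate of substitution is 2/3, so w = 2/(3+2) = 0.40.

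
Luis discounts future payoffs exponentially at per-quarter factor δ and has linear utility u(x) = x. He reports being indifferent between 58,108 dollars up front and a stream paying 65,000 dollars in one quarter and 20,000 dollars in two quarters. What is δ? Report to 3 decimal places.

The stream is worth 65000δ + 20000δ² today, so 65000δ + 20000δ² = 58108.
So 20000δ² + 65000δ − 58108 = 0.
δ = (−65000 + √(65000² + 4·20000·58108)) / (2·20000) = (−65000 + √8873640000.00) / 40000 ≈ 0.730.

δ ≈ 0.730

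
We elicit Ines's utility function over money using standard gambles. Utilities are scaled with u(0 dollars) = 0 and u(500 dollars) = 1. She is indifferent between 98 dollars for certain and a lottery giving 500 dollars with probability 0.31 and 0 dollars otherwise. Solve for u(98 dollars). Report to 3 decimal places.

0.310

By the standard-gamble method, u(98 dollars) is just the indifference probability on the best outcome: 0.31.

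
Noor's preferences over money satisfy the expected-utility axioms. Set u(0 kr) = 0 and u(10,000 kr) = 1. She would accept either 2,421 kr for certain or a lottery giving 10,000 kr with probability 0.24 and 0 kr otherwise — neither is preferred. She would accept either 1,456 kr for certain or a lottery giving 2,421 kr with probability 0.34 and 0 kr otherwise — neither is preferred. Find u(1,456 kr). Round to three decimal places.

0.082

The first gamble pins u(2,421 kr): it must equal 0.24·1 + 0.76·0 = 0.24.
Then u(1,456 kr) = 0.34·u(2,421 kr) + 0.66·u(0 kr) = 0.34·0.24 + 0.66·0.00 = 0.0816.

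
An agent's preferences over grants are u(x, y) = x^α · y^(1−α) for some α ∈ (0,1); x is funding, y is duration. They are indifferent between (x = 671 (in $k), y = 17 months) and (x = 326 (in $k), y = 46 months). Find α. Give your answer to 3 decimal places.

α ≈ 0.580

The Cobb–Douglas utilities coincide, so 671^α·17^(1−α) = 326^α·46^(1−α).
Rearrange to (671/326)^α = (46/17)^(1−α) and take logs: α·0.721872 = (1−α)·0.995428.
So α/(1−α) = (0.995428)/(0.721872) = 1.378954, and α = 1.378954/2.378954 ≈ 0.580.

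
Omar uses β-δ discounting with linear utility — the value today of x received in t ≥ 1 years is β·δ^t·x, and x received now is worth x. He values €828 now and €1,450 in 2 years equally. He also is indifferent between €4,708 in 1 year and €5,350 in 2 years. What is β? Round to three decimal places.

β ≈ 0.737

Both payoffs in the second observation are in the future, so β drops out: δ^1·4708 = δ^2·5350 ⇒ δ = 4708/5350 = 0.88000.
The first indifference: 828 = β·δ^2·1450, so β = 828/(δ^2·1450) = 828/(0.77440·1450) ≈ 0.737.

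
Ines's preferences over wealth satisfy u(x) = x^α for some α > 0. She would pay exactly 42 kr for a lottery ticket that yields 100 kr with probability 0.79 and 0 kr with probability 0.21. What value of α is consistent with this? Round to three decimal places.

α ≈ 0.272

EU(lottery) = 0.79·100^α + 0.21·0 = 0.79·100^α.
Setting u(42) equal to that: 42^α = 0.79·100^α ⇒ (42/100)^α = 0.79.
Taking logs: α·ln(42/100) = ln(0.79), so α = -0.235722 / -0.867501 ≈ 0.272.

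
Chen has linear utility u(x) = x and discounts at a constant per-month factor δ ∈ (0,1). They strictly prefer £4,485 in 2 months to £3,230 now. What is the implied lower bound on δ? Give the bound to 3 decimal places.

The preference means 3230 < δ^2·4485.
Dividing by 4485: δ^2 > 0.72018. Both sides are positive, so the square root keeps the direction.
δ > (3230/4485)^(1/2) ≈ 0.849.

δ > 0.849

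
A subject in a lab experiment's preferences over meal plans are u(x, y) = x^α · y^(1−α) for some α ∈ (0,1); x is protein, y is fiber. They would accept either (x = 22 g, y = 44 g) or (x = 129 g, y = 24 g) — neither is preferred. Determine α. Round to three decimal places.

α ≈ 0.255

The Cobb–Douglas utilities coincide, so 22^α·44^(1−α) = 129^α·24^(1−α).
Rearrange to (22/129)^α = (24/44)^(1−α) and take logs: α·-1.768770 = (1−α)·-0.606136.
Thus α·(-2.374906) = -0.606136, so α = -0.606136/-2.374906 ≈ 0.255.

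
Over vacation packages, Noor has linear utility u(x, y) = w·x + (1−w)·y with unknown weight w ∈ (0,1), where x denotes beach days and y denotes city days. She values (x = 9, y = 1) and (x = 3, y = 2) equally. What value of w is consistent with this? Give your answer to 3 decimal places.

u(9,1) = u(3,2) means w·9 + (1−w)·1 = w·3 + (1−w)·2.
Rearranging, 6·w − 1·(1−w) = 0.
The marginal rate of substitution is 1/6, so w = 1/(6+1) = 0.143.

w = 0.143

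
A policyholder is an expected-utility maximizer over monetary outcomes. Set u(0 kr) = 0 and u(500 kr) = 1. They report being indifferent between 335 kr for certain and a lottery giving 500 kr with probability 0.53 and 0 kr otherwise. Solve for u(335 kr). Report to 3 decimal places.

0.530

u(335 kr) equals the lottery's expected utility: 0.53·1 + 0.47·0 = 0.53.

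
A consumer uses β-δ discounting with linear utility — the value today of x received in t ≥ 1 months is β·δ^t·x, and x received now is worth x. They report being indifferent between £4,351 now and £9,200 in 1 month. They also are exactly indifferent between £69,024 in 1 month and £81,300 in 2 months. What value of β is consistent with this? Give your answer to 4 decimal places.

The second indifference involves only future payoffs, so β cancels: β·δ^1·69024 = β·δ^2·81300, giving δ = 69024/81300 = 0.84900.
Now use the now-vs-future pair: 4351 = β·δ·9200 gives β = 4351/(0.84900·9200) ≈ 0.5570.

β ≈ 0.5570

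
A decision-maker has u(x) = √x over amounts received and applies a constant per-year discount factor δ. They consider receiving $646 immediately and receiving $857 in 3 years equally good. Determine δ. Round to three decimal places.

δ ≈ 0.954

Equating discounted utilities: u(646) = δ^3·u(857) ⇒ δ^3 = u(646)/u(857).
Since u(x) = √x, δ^3 = √(646/857) = 0.86821.
Taking the cube root: δ = 0.86821^(1/3) ≈ 0.954.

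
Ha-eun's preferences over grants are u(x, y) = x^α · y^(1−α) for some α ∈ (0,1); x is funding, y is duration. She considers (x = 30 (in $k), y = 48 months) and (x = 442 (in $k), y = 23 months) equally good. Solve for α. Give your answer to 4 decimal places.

α ≈ 0.2148

Set the two utilities equal: 30^α·48^(1−α) = 442^α·23^(1−α).
Rearrange to (30/442)^α = (23/48)^(1−α) and take logs: α·-2.6901125 = (1−α)·-0.7357068.
With A = -2.6901125 and B = -0.7357068: α·A = (1−α)·B, so α = B/(A+B) = -0.7357068/-3.4258193 ≈ 0.2148.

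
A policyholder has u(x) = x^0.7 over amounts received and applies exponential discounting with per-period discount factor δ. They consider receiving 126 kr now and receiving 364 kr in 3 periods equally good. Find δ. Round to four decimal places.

The payoff in 3 periods is discounted by δ^3, so u(126) = δ^3·u(364) and δ^3 = u(126)/u(364).
Since u(x) = x^0.7, δ^3 = (126/364)^0.7 = 0.34615^0.7 = 0.47587.
Hence δ = (0.47587)^(1/3) = 0.780721.

δ ≈ 0.7807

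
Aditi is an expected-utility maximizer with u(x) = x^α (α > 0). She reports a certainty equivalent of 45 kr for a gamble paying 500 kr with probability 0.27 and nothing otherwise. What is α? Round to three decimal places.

Since u(0) = 0, the lottery's EU is 0.27·500^α.
Setting u(45) equal to that: 45^α = 0.27·500^α ⇒ (45/500)^α = 0.27.
α = ln(0.27) / ln(45/500) = -1.309333/-2.407946 ≈ 0.544.

α ≈ 0.544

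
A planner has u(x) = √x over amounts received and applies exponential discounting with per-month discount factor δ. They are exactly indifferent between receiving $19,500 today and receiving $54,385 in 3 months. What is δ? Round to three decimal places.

δ ≈ 0.843

Indifference means u(19500) = δ^3 · u(54385), so δ^3 = u(19500)/u(54385).
Since u(x) = √x, δ^3 = √(19500/54385) = 0.59879.
Hence δ = (0.59879)^(1/3) = 0.84287.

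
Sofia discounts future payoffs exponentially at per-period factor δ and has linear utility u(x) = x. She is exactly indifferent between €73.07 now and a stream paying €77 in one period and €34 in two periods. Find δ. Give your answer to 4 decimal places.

δ ≈ 0.7200

The stream is worth 77δ + 34δ² today, so 77δ + 34δ² = 73.07.
So 34δ² + 77δ − 73.07 = 0.
By the quadratic formula (taking the positive root), δ = (−77 + √15866.52) / 68 ≈ 0.7200.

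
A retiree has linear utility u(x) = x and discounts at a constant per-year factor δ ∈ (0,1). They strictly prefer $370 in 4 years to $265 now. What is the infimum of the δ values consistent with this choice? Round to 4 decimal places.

δ > 0.9199

Under u(x) = x this choice says 265 < δ^4·370.
Dividing by 370: δ^4 > 0.71622. Both sides are positive, so the 4th root keeps the direction.
δ > 0.71622^(1/4) = 0.9199.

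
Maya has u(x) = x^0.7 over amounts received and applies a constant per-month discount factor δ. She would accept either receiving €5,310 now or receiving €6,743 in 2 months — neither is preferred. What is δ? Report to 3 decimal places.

δ ≈ 0.920

The payoff in 2 months is discounted by δ^2, so u(5310) = δ^2·u(6743) and δ^2 = u(5310)/u(6743).
Since u(x) = x^0.7, δ^2 = (5310/6743)^0.7 = 0.78748^0.7 = 0.84600.
So δ = 0.84600^(1/2) ≈ 0.920.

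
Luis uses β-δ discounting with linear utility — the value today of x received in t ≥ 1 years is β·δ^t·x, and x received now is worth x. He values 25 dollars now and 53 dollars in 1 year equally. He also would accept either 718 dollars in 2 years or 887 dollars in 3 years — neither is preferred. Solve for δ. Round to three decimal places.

From the later pair, β·δ^2·718 = β·δ^3·887; dividing through, δ = 718/887 = 0.80947.

δ ≈ 0.809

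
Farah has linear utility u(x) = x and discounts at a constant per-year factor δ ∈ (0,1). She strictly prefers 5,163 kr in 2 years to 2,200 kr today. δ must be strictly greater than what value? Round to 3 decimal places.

Under u(x) = x this choice says 2200 < δ^2·5163.
Hence δ^2 > 2200/5163 = 0.42611, and x ↦ x^(1/2) is increasing on (0,∞).
δ > (2200/5163)^(1/2) ≈ 0.653.

δ > 0.653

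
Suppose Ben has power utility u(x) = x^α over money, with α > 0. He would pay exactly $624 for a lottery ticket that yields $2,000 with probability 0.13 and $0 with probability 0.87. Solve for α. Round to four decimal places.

The lottery's expected utility is 0.13·u(2000) + 0.87·u(0) = 0.13·2000^α (since u(0) = 0 for α > 0).
Setting u(624) equal to that: 624^α = 0.13·2000^α ⇒ (624/2000)^α = 0.13.
Take logs: α = ln 0.13 / ln(624/2000) ≈ 1.751635.

α ≈ 1.7516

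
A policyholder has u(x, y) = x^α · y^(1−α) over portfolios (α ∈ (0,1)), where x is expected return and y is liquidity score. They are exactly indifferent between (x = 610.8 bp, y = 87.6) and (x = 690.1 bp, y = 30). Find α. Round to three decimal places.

The Cobb–Douglas utilities coincide, so 610.8^α·87.6^(1−α) = 690.1^α·30^(1−α).
Rearrange to (610.8/690.1)^α = (30/87.6)^(1−α) and take logs: α·-0.122067 = (1−α)·-1.071584.
Thus α·(-1.193651) = -1.071584, so α = -1.071584/-1.193651 ≈ 0.898.

α ≈ 0.898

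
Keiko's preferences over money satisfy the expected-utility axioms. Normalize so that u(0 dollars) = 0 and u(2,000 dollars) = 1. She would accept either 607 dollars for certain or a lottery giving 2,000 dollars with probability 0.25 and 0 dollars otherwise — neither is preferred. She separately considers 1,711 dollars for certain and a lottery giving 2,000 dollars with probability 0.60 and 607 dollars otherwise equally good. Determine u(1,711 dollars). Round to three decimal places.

0.700

First, u(607 dollars) = 0.25·u(2,000 dollars) + 0.75·u(0 dollars) = 0.25.
Chaining: u(1,711 dollars) = 0.60·1.00 + 0.40·0.25 = 0.7000.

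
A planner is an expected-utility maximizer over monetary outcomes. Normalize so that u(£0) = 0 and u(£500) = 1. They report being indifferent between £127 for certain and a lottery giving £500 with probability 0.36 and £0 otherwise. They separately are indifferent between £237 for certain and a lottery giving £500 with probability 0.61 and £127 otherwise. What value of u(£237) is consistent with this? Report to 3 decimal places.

First, u(£127) = 0.36·u(£500) + 0.64·u(£0) = 0.36.
The second indifference gives u(£237) = 0.61·u(£500) + 0.39·u(£127) = 0.61·1.00 + 0.39·0.36 = 0.7504.

0.750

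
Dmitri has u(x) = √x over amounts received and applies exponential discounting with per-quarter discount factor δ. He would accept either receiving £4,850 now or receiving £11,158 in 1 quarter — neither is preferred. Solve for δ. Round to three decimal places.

δ ≈ 0.659

Indifference means u(4850) = δ · u(11158), so δ = u(4850)/u(11158).
With u(x) = √x: δ = √4850/√11158 = √(4850/11158) = 0.65929.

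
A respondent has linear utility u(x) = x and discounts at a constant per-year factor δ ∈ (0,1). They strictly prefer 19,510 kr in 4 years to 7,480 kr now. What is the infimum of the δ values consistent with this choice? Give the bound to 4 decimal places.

Comparing present values: 7480 < δ^4·19510.
So δ^4 > 7480/19510 = 0.38339; taking the 4th root of both positive sides preserves the inequality.
δ > (7480/19510)^(1/4) ≈ 0.7869.

δ > 0.7869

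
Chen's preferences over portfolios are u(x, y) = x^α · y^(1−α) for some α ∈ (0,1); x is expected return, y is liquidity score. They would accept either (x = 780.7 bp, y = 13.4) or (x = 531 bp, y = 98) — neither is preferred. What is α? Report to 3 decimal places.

α ≈ 0.838

Indifference: 780.7^α · 13.4^(1−α) = 531^α · 98^(1−α).
Rearrange to (780.7/531)^α = (98/13.4)^(1−α) and take logs: α·0.385429 = (1−α)·1.989713.
With A = 0.385429 and B = 1.989713: α·A = (1−α)·B, so α = B/(A+B) = 1.989713/2.375142 ≈ 0.838.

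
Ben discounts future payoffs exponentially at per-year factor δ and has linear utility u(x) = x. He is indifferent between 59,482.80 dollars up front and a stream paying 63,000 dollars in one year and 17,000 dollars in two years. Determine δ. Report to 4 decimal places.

The stream is worth 63000δ + 17000δ² today, so 63000δ + 17000δ² = 59482.80.
Rearranged: 17000δ² + 63000δ − 59482.80 = 0.
By the quadratic formula (taking the positive root), δ = (−63000 + √8013830400.00) / 34000 ≈ 0.7800.

δ ≈ 0.7800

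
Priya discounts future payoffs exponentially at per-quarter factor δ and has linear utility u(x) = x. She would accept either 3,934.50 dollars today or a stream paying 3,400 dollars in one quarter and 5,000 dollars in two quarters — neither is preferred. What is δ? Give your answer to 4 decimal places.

δ ≈ 0.6100

Present value of the stream is 3400·δ + 5000·δ². Indifference gives 3400δ + 5000δ² = 3934.50.
So 5000δ² + 3400δ − 3934.50 = 0.
By the quadratic formula (taking the positive root), δ = (−3400 + √90250000.00) / 10000 ≈ 0.6100.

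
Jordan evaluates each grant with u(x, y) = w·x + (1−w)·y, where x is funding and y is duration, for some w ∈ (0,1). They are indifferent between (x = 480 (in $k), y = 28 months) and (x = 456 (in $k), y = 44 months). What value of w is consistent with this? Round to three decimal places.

Equating utilities: w·480 + (1−w)·28 = w·456 + (1−w)·44.
w·(480−456) = (1−w)·(44−28), i.e. w·24 = (1−w)·16.
Hence w = 16/(24+16) = 16/40 = 0.400.

w = 0.400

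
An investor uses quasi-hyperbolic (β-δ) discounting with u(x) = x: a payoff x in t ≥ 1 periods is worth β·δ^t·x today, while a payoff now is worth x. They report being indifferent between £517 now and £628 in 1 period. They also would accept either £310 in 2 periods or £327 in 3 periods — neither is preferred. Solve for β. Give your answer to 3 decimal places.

The second indifference involves only future payoffs, so β cancels: β·δ^2·310 = β·δ^3·327, giving δ = 310/327 = 0.94801.
The first indifference: 517 = β·δ·628, so β = 517/(δ·628) = 517/(0.94801·628) ≈ 0.868.

β ≈ 0.868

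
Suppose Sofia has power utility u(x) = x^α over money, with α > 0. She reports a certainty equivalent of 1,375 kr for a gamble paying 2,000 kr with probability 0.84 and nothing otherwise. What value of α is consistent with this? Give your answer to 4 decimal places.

EU(lottery) = 0.84·2000^α + 0.16·0 = 0.84·2000^α.
Equating: 1375^α = 0.84·2000^α, i.e. 0.6875^α = 0.84.
α = ln(0.84) / ln(1375/2000) = -0.1743534/-0.3746934 ≈ 0.4653.

α ≈ 0.4653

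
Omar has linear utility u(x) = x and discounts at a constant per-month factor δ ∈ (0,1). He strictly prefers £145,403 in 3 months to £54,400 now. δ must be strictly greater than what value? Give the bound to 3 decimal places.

The preference means 54400 < δ^3·145403.
So δ^3 > 54400/145403 = 0.37413; taking the cube root of both positive sides preserves the inequality.
δ > (54400/145403)^(1/3) ≈ 0.721.

δ > 0.721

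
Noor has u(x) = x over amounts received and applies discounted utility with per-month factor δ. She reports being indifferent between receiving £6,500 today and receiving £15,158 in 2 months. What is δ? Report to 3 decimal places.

Indifference means u(6500) = δ^2 · u(15158), so δ^2 = u(6500)/u(15158).
With u(x) = x: δ^2 = 6500/15158 = 0.42882.
Taking the square root: δ = 0.42882^(1/2) ≈ 0.655.

δ ≈ 0.655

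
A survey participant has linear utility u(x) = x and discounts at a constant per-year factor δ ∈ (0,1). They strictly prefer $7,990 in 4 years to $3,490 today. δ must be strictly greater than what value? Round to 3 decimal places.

Under u(x) = x this choice says 3490 < δ^4·7990.
Dividing by 7990: δ^4 > 0.43680. Both sides are positive, so the 4th root keeps the direction.
δ > (3490/7990)^(1/4) ≈ 0.813.

δ > 0.813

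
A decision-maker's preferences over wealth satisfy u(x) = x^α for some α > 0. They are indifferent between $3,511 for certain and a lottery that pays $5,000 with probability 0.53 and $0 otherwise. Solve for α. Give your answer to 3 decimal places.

The lottery's expected utility is 0.53·u(5000) + 0.47·u(0) = 0.53·5000^α (since u(0) = 0 for α > 0).
Setting u(3511) equal to that: 3511^α = 0.53·5000^α ⇒ (3511/5000)^α = 0.53.
α = ln(0.53) / ln(3511/5000) = -0.634878/-0.353537 ≈ 1.796.

α ≈ 1.796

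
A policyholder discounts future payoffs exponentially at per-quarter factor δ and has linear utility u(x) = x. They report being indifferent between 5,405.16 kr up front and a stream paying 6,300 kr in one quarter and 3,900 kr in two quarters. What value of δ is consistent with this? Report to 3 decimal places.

Equating present values: 5405.16 = 6300δ + 3900δ².
So 3900δ² + 6300δ − 5405.16 = 0.
The positive root is δ = [−6300 + √(6300² + 4·3900·5405.16)] / (2·3900) = (−6300 + 11136.000)/7800 ≈ 0.620.

δ ≈ 0.620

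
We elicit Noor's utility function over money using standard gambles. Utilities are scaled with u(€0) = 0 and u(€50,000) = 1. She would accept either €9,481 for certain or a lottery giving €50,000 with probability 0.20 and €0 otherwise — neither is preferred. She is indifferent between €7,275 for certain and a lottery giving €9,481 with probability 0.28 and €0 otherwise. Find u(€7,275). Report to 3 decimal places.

0.056

From the first indifference, u(€9,481) = 0.20·u(€50,000) + 0.80·u(€0) = 0.20·1 + 0.80·0 = 0.20.
The second indifference gives u(€7,275) = 0.28·u(€9,481) + 0.72·u(€0) = 0.28·0.20 + 0.72·0.00 = 0.0560.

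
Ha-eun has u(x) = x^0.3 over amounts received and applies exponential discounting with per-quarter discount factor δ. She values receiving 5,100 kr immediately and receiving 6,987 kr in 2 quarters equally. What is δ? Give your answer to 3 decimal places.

Indifference means u(5100) = δ^2 · u(6987), so δ^2 = u(5100)/u(6987).
With u(x) = x^0.3: δ^2 = 5100^0.3/6987^0.3 = (5100/6987)^0.3 = 0.90988.
Taking the square root: δ = 0.90988^(1/2) ≈ 0.954.

δ ≈ 0.954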